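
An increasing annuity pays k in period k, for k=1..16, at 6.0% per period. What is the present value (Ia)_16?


(Ia)_n = sum_{k=1}^{n} k * v^k, v = 1/(1+i)
v = 0.943396
Sum computed term by term:
(Ia)_16 = 73.5651


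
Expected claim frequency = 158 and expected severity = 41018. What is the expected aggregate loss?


E[S] = E[N] * E[X]
= 158 * 41018
= 6.4808e+06


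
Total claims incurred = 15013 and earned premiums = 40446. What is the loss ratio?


Loss ratio = claims / premiums
= 15013 / 40446
= 0.3712


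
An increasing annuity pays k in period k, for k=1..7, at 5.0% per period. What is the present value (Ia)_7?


(Ia)_n = sum_{k=1}^{n} k * v^k, v = 1/(1+i)
v = 0.952381
Sum computed term by term:
(Ia)_7 = 22.0185


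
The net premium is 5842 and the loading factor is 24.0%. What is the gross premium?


Gross = net * (1 + loading)
= 5842 * (1 + 0.24)
= 5842 * 1.24
= 7244.08


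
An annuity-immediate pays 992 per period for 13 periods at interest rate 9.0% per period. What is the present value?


PV = PMT * (1 - (1+i)^(-n)) / i
= 992 * (1 - (1+0.09)^(-13)) / 0.09
= 992 * (1 - 0.326179) / 0.09
= 992 * 7.486904
= 7427.0087


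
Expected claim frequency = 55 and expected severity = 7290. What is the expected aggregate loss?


E[S] = E[N] * E[X]
= 55 * 7290
= 400950


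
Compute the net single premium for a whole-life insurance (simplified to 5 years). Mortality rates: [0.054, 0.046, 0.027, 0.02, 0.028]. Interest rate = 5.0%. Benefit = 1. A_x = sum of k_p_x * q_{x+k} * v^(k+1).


v = 0.952381
Year 0: k_p_x=1.0, q=0.054, term=0.051429
Year 1: k_p_x=0.946, q=0.046, term=0.03947
Year 2: k_p_x=0.902484, q=0.027, term=0.021049
Year 3: k_p_x=0.878117, q=0.02, term=0.014449
Year 4: k_p_x=0.860555, q=0.028, term=0.018879
A_x = 0.1453


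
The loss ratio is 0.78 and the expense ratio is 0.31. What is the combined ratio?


Combined ratio = loss ratio + expense ratio
= 0.78 + 0.31
= 1.09


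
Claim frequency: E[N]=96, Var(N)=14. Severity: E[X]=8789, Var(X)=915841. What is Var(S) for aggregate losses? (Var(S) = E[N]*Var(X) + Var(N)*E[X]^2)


Var(S) = E[N]*Var(X) + Var(N)*E[X]^2
= 96*915841 + 14*8789^2
= 87920736 + 1081451294
= 1.1694e+09


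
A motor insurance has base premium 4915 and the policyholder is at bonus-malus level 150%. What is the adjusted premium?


adjusted = base * BM_level / 100
= 4915 * 150 / 100
= 4915 * 1.5
= 7372.5


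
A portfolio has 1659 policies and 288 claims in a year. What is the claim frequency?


frequency = claims / policies
= 288 / 1659
= 0.1736


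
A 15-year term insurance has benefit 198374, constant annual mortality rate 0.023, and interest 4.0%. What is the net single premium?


NSP = benefit * sum_{k=0}^{n-1} k_p_x * q * v^(k+1)
With constant q=0.023, v=0.961538
Sum = 0.222089
NSP = 198374 * 0.222089
= 44056.7566


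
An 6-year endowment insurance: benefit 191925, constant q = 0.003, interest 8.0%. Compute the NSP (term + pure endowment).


Term component = 2643.6306
Pure endowment = 6_p_x * v^6 * benefit = 0.982134 * 0.63017 * 191925 = 118784.5526
NSP = 121428.1832


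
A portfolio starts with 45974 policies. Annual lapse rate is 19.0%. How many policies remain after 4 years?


remaining = initial * (1 - lapse)^years
= 45974 * (1 - 0.19)^4
= 45974 * 0.430467
= 19790.2995


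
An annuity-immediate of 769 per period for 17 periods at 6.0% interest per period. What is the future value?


FV = PMT * ((1+i)^n - 1) / i
= 769 * ((1.06)^17 - 1) / 0.06
= 769 * (2.692773 - 1) / 0.06
= 21695.7045


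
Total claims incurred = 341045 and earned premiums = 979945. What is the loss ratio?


Loss ratio = claims / premiums
= 341045 / 979945
= 0.348


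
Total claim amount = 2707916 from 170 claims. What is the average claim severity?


severity = total / number
= 2707916 / 170
= 15928.9176


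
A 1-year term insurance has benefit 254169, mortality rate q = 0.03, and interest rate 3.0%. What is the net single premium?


NSP = benefit * q * v
v = 1/(1+i) = 0.970874
NSP = 254169 * 0.03 * 0.970874
= 7402.9806


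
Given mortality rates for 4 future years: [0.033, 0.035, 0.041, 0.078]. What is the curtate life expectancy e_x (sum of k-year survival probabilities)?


e_x = sum_{k=1}^{n} k_p_x
k_p_x values:
  1_p_x = 0.967
  2_p_x = 0.933155
  3_p_x = 0.894896
  4_p_x = 0.825094
e_x = 3.6201


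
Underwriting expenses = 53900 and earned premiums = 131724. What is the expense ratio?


Expense ratio = expenses / premiums
= 53900 / 131724
= 0.4092


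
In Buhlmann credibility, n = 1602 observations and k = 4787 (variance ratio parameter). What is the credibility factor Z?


Z = n / (n + k)
= 1602 / (1602 + 4787)
= 1602 / 6389
= 0.2507


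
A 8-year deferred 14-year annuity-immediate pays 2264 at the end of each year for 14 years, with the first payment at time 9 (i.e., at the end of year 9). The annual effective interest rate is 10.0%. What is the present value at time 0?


PV at time 8 of the 14-year annuity-immediate:
a_n = 2264 * (1-(1+0.1)^(-14))/0.1 = 16678.1804
Discount back 8 years to time 0:
PV = 16678.1804 * (1+0.1)^(-8)
= 16678.1804 * 0.466507
= 7780.4942


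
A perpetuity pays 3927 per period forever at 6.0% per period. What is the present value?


PV = PMT / i
= 3927 / 0.06
= 65450.0


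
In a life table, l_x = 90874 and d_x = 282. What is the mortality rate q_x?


q_x = d_x / l_x
= 282 / 90874
= 0.0031


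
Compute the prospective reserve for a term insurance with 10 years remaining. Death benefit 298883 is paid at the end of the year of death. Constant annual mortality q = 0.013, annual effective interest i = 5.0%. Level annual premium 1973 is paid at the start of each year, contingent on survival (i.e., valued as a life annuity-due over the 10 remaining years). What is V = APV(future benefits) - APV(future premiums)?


v = 1/(1+i) = 0.952381
APV(future benefits) per unit = sum_{k=0}^{9} k_p_x * q * v^(k+1) = 0.095206
APV(future benefits) = 298883 * 0.095206 = 28455.576
Life annuity-due factor ä_{x:10} = sum_{k=0}^{9} k_p_x * v^k = 7.689748
APV(future premiums) = 1973 * 7.689748 = 15171.873
V = 28455.576 - 15171.873
= 13283.703


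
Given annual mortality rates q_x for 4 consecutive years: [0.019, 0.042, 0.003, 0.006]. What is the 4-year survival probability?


p_k = 1 - q_k for each year
Survival = product of (1 - q_k)
= 0.981 * 0.958 * 0.997 * 0.994
= 0.9314


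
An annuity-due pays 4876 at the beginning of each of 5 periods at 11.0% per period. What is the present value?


PV_due = PMT * (1-(1+i)^(-n))/i * (1+i)
PV_immediate = 18021.1939
PV_due = 18021.1939 * 1.11
= 20003.5252


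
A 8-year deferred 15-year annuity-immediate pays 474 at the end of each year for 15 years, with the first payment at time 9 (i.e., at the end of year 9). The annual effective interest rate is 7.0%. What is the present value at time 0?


PV at time 8 of the 15-year annuity-immediate:
a_n = 474 * (1-(1+0.07)^(-15))/0.07 = 4317.1512
Discount back 8 years to time 0:
PV = 4317.1512 * (1+0.07)^(-8)
= 4317.1512 * 0.582009
= 2512.6213


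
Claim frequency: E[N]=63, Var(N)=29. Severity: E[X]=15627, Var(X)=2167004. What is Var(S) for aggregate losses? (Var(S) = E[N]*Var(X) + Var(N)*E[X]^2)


Var(S) = E[N]*Var(X) + Var(N)*E[X]^2
= 63*2167004 + 29*15627^2
= 136521252 + 7081890741
= 7.2184e+09


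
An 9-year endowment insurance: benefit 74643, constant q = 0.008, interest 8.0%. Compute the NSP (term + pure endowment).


Term component = 3627.9052
Pure endowment = 9_p_x * v^9 * benefit = 0.930262 * 0.500249 * 74643 = 34736.0424
NSP = 38363.9476


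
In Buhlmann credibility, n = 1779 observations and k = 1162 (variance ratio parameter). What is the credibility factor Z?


Z = n / (n + k)
= 1779 / (1779 + 1162)
= 1779 / 2941
= 0.6049


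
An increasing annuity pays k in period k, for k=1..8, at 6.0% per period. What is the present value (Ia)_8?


(Ia)_n = sum_{k=1}^{n} k * v^k, v = 1/(1+i)
v = 0.943396
Sum computed term by term:
(Ia)_8 = 26.0514


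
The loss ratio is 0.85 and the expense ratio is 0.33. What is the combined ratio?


Combined ratio = loss ratio + expense ratio
= 0.85 + 0.33
= 1.18


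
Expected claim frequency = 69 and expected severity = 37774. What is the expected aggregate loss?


E[S] = E[N] * E[X]
= 69 * 37774
= 2.6064e+06


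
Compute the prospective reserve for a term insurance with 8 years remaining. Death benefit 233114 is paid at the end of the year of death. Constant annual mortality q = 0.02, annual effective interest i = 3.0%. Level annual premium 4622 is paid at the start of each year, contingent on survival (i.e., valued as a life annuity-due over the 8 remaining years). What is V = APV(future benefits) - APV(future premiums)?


v = 1/(1+i) = 0.970874
APV(future benefits) per unit = sum_{k=0}^{7} k_p_x * q * v^(k+1) = 0.13136
APV(future benefits) = 233114 * 0.13136 = 30621.8377
Life annuity-due factor ä_{x:8} = sum_{k=0}^{7} k_p_x * v^k = 6.765036
APV(future premiums) = 4622 * 6.765036 = 31267.9971
V = 30621.8377 - 31267.9971
= -646.1595


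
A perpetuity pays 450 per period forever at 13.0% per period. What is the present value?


PV = PMT / i
= 450 / 0.13
= 3461.5385


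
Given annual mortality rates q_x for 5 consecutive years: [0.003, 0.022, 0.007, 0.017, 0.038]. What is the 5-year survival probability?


p_k = 1 - q_k for each year
Survival = product of (1 - q_k)
= 0.997 * 0.978 * 0.993 * 0.983 * 0.962
= 0.9156


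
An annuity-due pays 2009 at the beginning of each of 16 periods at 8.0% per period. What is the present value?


PV_due = PMT * (1-(1+i)^(-n))/i * (1+i)
PV_immediate = 17782.4006
PV_due = 17782.4006 * 1.08
= 19204.9927


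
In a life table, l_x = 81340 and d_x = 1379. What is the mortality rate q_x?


q_x = d_x / l_x
= 1379 / 81340
= 0.017


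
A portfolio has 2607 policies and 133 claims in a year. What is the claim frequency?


frequency = claims / policies
= 133 / 2607
= 0.051


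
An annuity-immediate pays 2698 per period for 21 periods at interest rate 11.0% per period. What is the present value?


PV = PMT * (1 - (1+i)^(-n)) / i
= 2698 * (1 - (1+0.11)^(-21)) / 0.11
= 2698 * (1 - 0.111742) / 0.11
= 2698 * 8.07507
= 21786.5399


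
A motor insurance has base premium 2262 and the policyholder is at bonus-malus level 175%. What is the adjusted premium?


adjusted = base * BM_level / 100
= 2262 * 175 / 100
= 2262 * 1.75
= 3958.5


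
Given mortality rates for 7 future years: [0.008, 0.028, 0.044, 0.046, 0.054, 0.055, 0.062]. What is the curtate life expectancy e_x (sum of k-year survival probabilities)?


e_x = sum_{k=1}^{n} k_p_x
k_p_x values:
  1_p_x = 0.992
  2_p_x = 0.964224
  3_p_x = 0.921798
  4_p_x = 0.879395
  5_p_x = 0.831908
  6_p_x = 0.786153
  7_p_x = 0.737412
e_x = 6.1129


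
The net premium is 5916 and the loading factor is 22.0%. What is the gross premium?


Gross = net * (1 + loading)
= 5916 * (1 + 0.22)
= 5916 * 1.22
= 7217.52


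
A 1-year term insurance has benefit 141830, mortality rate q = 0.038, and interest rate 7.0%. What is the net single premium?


NSP = benefit * q * v
v = 1/(1+i) = 0.934579
NSP = 141830 * 0.038 * 0.934579
= 5036.9533


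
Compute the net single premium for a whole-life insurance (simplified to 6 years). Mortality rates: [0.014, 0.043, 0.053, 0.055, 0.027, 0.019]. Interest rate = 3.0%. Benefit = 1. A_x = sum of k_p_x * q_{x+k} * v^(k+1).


v = 0.970874
Year 0: k_p_x=1.0, q=0.014, term=0.013592
Year 1: k_p_x=0.986, q=0.043, term=0.039964
Year 2: k_p_x=0.943602, q=0.053, term=0.045767
Year 3: k_p_x=0.893591, q=0.055, term=0.043667
Year 4: k_p_x=0.844444, q=0.027, term=0.019667
Year 5: k_p_x=0.821644, q=0.019, term=0.013074
A_x = 0.1757


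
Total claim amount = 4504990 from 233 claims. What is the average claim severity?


severity = total / number
= 4504990 / 233
= 19334.721


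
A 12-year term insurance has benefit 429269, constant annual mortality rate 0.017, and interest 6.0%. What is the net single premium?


NSP = benefit * sum_{k=0}^{n-1} k_p_x * q * v^(k+1)
With constant q=0.017, v=0.943396
Sum = 0.131463
NSP = 429269 * 0.131463
= 56433.0181


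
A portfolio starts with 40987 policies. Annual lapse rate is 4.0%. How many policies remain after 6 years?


remaining = initial * (1 - lapse)^years
= 40987 * (1 - 0.04)^6
= 40987 * 0.782758
= 32082.8935


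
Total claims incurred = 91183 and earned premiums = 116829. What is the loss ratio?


Loss ratio = claims / premiums
= 91183 / 116829
= 0.7805


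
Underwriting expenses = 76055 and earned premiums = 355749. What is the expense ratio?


Expense ratio = expenses / premiums
= 76055 / 355749
= 0.2138


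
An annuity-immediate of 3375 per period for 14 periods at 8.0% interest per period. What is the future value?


FV = PMT * ((1+i)^n - 1) / i
= 3375 * ((1.08)^14 - 1) / 0.08
= 3375 * (2.937194 - 1) / 0.08
= 81725.356


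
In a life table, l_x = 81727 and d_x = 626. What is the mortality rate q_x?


q_x = d_x / l_x
= 626 / 81727
= 0.0077


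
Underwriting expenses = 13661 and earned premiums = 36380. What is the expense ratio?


Expense ratio = expenses / premiums
= 13661 / 36380
= 0.3755


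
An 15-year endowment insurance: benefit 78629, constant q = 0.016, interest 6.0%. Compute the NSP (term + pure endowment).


Term component = 11130.6231
Pure endowment = 15_p_x * v^15 * benefit = 0.785103 * 0.417265 * 78629 = 25758.5404
NSP = 36889.1635


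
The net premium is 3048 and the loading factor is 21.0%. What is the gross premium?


Gross = net * (1 + loading)
= 3048 * (1 + 0.21)
= 3048 * 1.21
= 3688.08


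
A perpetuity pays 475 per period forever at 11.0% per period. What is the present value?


PV = PMT / i
= 475 / 0.11
= 4318.1818


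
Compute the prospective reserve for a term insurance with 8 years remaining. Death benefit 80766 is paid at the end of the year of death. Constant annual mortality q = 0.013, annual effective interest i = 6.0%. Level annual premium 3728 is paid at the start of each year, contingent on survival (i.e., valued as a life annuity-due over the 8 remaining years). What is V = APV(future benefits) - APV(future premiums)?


v = 1/(1+i) = 0.943396
APV(future benefits) per unit = sum_{k=0}^{7} k_p_x * q * v^(k+1) = 0.077456
APV(future benefits) = 80766 * 0.077456 = 6255.8159
Life annuity-due factor ä_{x:8} = sum_{k=0}^{7} k_p_x * v^k = 6.315648
APV(future premiums) = 3728 * 6.315648 = 23544.7347
V = 6255.8159 - 23544.7347
= -17288.9188


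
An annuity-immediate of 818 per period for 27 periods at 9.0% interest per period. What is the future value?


FV = PMT * ((1+i)^n - 1) / i
= 818 * ((1.09)^27 - 1) / 0.09
= 818 * (10.245082 - 1) / 0.09
= 84027.5243


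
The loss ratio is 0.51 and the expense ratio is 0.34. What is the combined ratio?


Combined ratio = loss ratio + expense ratio
= 0.51 + 0.34
= 0.85


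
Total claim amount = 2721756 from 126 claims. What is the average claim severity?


severity = total / number
= 2721756 / 126
= 21601.2381


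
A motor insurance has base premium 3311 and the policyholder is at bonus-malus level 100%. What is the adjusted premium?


adjusted = base * BM_level / 100
= 3311 * 100 / 100
= 3311 * 1.0
= 3311.0


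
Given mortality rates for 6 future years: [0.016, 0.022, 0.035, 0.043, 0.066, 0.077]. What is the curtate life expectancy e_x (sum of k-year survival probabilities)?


e_x = sum_{k=1}^{n} k_p_x
k_p_x values:
  1_p_x = 0.984
  2_p_x = 0.962352
  3_p_x = 0.92867
  4_p_x = 0.888737
  5_p_x = 0.83008
  6_p_x = 0.766164
e_x = 5.36


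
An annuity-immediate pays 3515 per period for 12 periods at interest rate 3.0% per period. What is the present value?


PV = PMT * (1 - (1+i)^(-n)) / i
= 3515 * (1 - (1+0.03)^(-12)) / 0.03
= 3515 * (1 - 0.70138) / 0.03
= 3515 * 9.954004
= 34988.324


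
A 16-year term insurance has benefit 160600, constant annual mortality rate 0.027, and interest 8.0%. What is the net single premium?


NSP = benefit * sum_{k=0}^{n-1} k_p_x * q * v^(k+1)
With constant q=0.027, v=0.925926
Sum = 0.204802
NSP = 160600 * 0.204802
= 32891.256


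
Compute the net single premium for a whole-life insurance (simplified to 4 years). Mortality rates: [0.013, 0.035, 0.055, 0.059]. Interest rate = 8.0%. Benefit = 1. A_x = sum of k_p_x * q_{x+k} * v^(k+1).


v = 0.925926
Year 0: k_p_x=1.0, q=0.013, term=0.012037
Year 1: k_p_x=0.987, q=0.035, term=0.029617
Year 2: k_p_x=0.952455, q=0.055, term=0.041585
Year 3: k_p_x=0.90007, q=0.059, term=0.039033
A_x = 0.1223


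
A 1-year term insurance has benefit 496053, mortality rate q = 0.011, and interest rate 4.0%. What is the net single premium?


NSP = benefit * q * v
v = 1/(1+i) = 0.961538
NSP = 496053 * 0.011 * 0.961538
= 5246.7144


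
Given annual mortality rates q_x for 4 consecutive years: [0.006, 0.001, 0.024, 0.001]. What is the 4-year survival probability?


p_k = 1 - q_k for each year
Survival = product of (1 - q_k)
= 0.994 * 0.999 * 0.976 * 0.999
= 0.9682


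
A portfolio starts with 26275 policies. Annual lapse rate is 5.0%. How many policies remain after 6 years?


remaining = initial * (1 - lapse)^years
= 26275 * (1 - 0.05)^6
= 26275 * 0.735092
= 19314.5394


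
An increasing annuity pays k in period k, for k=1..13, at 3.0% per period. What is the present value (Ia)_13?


(Ia)_n = sum_{k=1}^{n} k * v^k, v = 1/(1+i)
v = 0.970874
Sum computed term by term:
(Ia)_13 = 70.0546


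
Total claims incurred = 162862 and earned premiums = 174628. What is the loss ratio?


Loss ratio = claims / premiums
= 162862 / 174628
= 0.9326


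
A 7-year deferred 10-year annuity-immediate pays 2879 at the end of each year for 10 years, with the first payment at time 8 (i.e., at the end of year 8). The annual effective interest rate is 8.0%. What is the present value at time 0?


PV at time 7 of the 10-year annuity-immediate:
a_n = 2879 * (1-(1+0.08)^(-10))/0.08 = 19318.3243
Discount back 7 years to time 0:
PV = 19318.3243 * (1+0.08)^(-7)
= 19318.3243 * 0.58349
= 11272.0567


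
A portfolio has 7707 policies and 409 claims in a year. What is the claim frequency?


frequency = claims / policies
= 409 / 7707
= 0.0531


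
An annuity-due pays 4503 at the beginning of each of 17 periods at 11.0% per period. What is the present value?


PV_due = PMT * (1-(1+i)^(-n))/i * (1+i)
PV_immediate = 33992.2212
PV_due = 33992.2212 * 1.11
= 37731.3655


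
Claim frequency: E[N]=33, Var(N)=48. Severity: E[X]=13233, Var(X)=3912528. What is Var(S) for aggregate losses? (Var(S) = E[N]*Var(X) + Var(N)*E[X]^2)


Var(S) = E[N]*Var(X) + Var(N)*E[X]^2
= 33*3912528 + 48*13233^2
= 129113424 + 8405389872
= 8.5345e+09


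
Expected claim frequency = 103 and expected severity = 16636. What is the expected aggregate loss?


E[S] = E[N] * E[X]
= 103 * 16636
= 1.7135e+06


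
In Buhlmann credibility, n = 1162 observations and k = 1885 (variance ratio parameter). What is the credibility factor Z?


Z = n / (n + k)
= 1162 / (1162 + 1885)
= 1162 / 3047
= 0.3814


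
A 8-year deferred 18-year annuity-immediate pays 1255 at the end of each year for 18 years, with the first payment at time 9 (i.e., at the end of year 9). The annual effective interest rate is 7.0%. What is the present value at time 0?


PV at time 8 of the 18-year annuity-immediate:
a_n = 1255 * (1-(1+0.07)^(-18))/0.07 = 12624.1541
Discount back 8 years to time 0:
PV = 12624.1541 * (1+0.07)^(-8)
= 12624.1541 * 0.582009
= 7347.3726


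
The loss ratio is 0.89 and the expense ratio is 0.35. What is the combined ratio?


Combined ratio = loss ratio + expense ratio
= 0.89 + 0.35
= 1.24


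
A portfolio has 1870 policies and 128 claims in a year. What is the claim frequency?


frequency = claims / policies
= 128 / 1870
= 0.0684


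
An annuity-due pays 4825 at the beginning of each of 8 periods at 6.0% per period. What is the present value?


PV_due = PMT * (1-(1+i)^(-n))/i * (1+i)
PV_immediate = 29962.2551
PV_due = 29962.2551 * 1.06
= 31759.9904


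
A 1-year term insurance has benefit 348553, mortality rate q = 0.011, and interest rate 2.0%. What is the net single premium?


NSP = benefit * q * v
v = 1/(1+i) = 0.980392
NSP = 348553 * 0.011 * 0.980392
= 3758.9049


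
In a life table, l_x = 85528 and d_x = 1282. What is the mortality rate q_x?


q_x = d_x / l_x
= 1282 / 85528
= 0.015


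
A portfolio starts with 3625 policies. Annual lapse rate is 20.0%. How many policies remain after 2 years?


remaining = initial * (1 - lapse)^years
= 3625 * (1 - 0.2)^2
= 3625 * 0.64
= 2320.0


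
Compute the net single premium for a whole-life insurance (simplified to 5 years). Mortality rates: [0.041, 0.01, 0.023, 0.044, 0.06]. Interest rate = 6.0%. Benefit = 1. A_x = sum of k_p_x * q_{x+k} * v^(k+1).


v = 0.943396
Year 0: k_p_x=1.0, q=0.041, term=0.038679
Year 1: k_p_x=0.959, q=0.01, term=0.008535
Year 2: k_p_x=0.94941, q=0.023, term=0.018334
Year 3: k_p_x=0.927574, q=0.044, term=0.032328
Year 4: k_p_x=0.88676, q=0.06, term=0.039758
A_x = 0.1376


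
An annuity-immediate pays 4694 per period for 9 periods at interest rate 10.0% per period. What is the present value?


PV = PMT * (1 - (1+i)^(-n)) / i
= 4694 * (1 - (1+0.1)^(-9)) / 0.1
= 4694 * (1 - 0.424098) / 0.1
= 4694 * 5.759024
= 27032.8578


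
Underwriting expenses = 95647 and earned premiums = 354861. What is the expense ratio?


Expense ratio = expenses / premiums
= 95647 / 354861
= 0.2695


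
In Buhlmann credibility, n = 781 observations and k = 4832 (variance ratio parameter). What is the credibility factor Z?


Z = n / (n + k)
= 781 / (781 + 4832)
= 781 / 5613
= 0.1391


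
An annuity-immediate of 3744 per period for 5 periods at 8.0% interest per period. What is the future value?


FV = PMT * ((1+i)^n - 1) / i
= 3744 * ((1.08)^5 - 1) / 0.08
= 3744 * (1.469328 - 1) / 0.08
= 21964.554


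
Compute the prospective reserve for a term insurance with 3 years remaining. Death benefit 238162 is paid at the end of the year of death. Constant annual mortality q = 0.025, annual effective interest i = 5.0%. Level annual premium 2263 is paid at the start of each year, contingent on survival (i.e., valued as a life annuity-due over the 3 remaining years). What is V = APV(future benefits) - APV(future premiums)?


v = 1/(1+i) = 0.952381
APV(future benefits) per unit = sum_{k=0}^{2} k_p_x * q * v^(k+1) = 0.066448
APV(future benefits) = 238162 * 0.066448 = 15825.3904
Life annuity-due factor ä_{x:3} = sum_{k=0}^{2} k_p_x * v^k = 2.790816
APV(future premiums) = 2263 * 2.790816 = 6315.6173
V = 15825.3904 - 6315.6173
= 9509.7731


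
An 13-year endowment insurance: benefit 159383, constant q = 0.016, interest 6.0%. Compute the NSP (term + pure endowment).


Term component = 20798.4947
Pure endowment = 13_p_x * v^13 * benefit = 0.810842 * 0.468839 * 159383 = 60590.1501
NSP = 81388.6448


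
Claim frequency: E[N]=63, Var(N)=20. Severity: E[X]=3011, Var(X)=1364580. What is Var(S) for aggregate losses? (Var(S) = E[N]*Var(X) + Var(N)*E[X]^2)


Var(S) = E[N]*Var(X) + Var(N)*E[X]^2
= 63*1364580 + 20*3011^2
= 85968540 + 181322420
= 2.6729e+08


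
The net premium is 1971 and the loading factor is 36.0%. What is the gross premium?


Gross = net * (1 + loading)
= 1971 * (1 + 0.36)
= 1971 * 1.36
= 2680.56


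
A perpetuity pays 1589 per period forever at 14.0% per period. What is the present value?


PV = PMT / i
= 1589 / 0.14
= 11350.0


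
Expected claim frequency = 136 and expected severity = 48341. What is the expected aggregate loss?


E[S] = E[N] * E[X]
= 136 * 48341
= 6.5744e+06


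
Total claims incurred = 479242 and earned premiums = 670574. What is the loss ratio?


Loss ratio = claims / premiums
= 479242 / 670574
= 0.7147


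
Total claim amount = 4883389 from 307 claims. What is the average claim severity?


severity = total / number
= 4883389 / 307
= 15906.8046


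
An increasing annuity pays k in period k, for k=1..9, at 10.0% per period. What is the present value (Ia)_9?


(Ia)_n = sum_{k=1}^{n} k * v^k, v = 1/(1+i)
v = 0.909091
Sum computed term by term:
(Ia)_9 = 25.1805


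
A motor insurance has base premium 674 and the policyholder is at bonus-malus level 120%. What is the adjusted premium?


adjusted = base * BM_level / 100
= 674 * 120 / 100
= 674 * 1.2
= 808.8


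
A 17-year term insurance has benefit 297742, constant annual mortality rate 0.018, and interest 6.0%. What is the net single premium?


NSP = benefit * sum_{k=0}^{n-1} k_p_x * q * v^(k+1)
With constant q=0.018, v=0.943396
Sum = 0.167837
NSP = 297742 * 0.167837
= 49972.1086


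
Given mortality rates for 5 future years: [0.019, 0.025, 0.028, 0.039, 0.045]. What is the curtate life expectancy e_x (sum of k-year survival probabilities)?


e_x = sum_{k=1}^{n} k_p_x
k_p_x values:
  1_p_x = 0.981
  2_p_x = 0.956475
  3_p_x = 0.929694
  4_p_x = 0.893436
  5_p_x = 0.853231
e_x = 4.6138


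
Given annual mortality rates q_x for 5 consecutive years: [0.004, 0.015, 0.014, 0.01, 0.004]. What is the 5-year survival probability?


p_k = 1 - q_k for each year
Survival = product of (1 - q_k)
= 0.996 * 0.985 * 0.986 * 0.99 * 0.996
= 0.9538


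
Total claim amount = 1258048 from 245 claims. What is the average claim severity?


severity = total / number
= 1258048 / 245
= 5134.8898


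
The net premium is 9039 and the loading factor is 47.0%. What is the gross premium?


Gross = net * (1 + loading)
= 9039 * (1 + 0.47)
= 9039 * 1.47
= 13287.33


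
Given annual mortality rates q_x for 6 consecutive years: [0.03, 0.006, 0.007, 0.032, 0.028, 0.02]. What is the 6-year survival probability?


p_k = 1 - q_k for each year
Survival = product of (1 - q_k)
= 0.97 * 0.994 * 0.993 * 0.968 * 0.972 * 0.98
= 0.8828


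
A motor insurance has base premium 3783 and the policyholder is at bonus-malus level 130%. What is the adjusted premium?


adjusted = base * BM_level / 100
= 3783 * 130 / 100
= 3783 * 1.3
= 4917.9


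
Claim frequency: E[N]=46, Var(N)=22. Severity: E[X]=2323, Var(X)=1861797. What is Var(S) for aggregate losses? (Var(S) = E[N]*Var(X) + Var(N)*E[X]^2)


Var(S) = E[N]*Var(X) + Var(N)*E[X]^2
= 46*1861797 + 22*2323^2
= 85642662 + 118719238
= 2.0436e+08


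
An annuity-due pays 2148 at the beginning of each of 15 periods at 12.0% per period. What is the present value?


PV_due = PMT * (1-(1+i)^(-n))/i * (1+i)
PV_immediate = 14629.7369
PV_due = 14629.7369 * 1.12
= 16385.3054


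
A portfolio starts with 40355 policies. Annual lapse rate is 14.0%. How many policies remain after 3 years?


remaining = initial * (1 - lapse)^years
= 40355 * (1 - 0.14)^3
= 40355 * 0.636056
= 25668.0399


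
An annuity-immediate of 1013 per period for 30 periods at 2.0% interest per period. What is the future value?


FV = PMT * ((1+i)^n - 1) / i
= 1013 * ((1.02)^30 - 1) / 0.02
= 1013 * (1.811362 - 1) / 0.02
= 41095.4642


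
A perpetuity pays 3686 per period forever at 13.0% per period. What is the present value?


PV = PMT / i
= 3686 / 0.13
= 28353.8462


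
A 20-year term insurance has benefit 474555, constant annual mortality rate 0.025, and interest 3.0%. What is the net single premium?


NSP = benefit * sum_{k=0}^{n-1} k_p_x * q * v^(k+1)
With constant q=0.025, v=0.970874
Sum = 0.302867
NSP = 474555 * 0.302867
= 143726.843


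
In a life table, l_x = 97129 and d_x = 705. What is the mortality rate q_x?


q_x = d_x / l_x
= 705 / 97129
= 0.0073


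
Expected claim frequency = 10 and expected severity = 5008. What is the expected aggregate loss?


E[S] = E[N] * E[X]
= 10 * 5008
= 50080


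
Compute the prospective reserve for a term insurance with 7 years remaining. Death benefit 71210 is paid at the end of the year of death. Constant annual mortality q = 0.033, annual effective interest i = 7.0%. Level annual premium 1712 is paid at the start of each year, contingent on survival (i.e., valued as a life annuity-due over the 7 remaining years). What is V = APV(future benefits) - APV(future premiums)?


v = 1/(1+i) = 0.934579
APV(future benefits) per unit = sum_{k=0}^{6} k_p_x * q * v^(k+1) = 0.162636
APV(future benefits) = 71210 * 0.162636 = 11581.3159
Life annuity-due factor ä_{x:7} = sum_{k=0}^{6} k_p_x * v^k = 5.273352
APV(future premiums) = 1712 * 5.273352 = 9027.9786
V = 11581.3159 - 9027.9786
= 2553.3373


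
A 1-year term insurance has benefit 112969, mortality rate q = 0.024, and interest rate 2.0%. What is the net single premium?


NSP = benefit * q * v
v = 1/(1+i) = 0.980392
NSP = 112969 * 0.024 * 0.980392
= 2658.0941


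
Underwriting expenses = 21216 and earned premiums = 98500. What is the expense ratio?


Expense ratio = expenses / premiums
= 21216 / 98500
= 0.2154


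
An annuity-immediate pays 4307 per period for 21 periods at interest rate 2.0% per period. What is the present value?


PV = PMT * (1 - (1+i)^(-n)) / i
= 4307 * (1 - (1+0.02)^(-21)) / 0.02
= 4307 * (1 - 0.659776) / 0.02
= 4307 * 17.011209
= 73267.2779


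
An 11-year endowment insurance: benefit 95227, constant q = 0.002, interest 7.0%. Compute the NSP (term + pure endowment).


Term component = 1415.8545
Pure endowment = 11_p_x * v^11 * benefit = 0.978219 * 0.475093 * 95227 = 44256.2388
NSP = 45672.0933


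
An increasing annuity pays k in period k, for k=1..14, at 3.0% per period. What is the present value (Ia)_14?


(Ia)_n = sum_{k=1}^{n} k * v^k, v = 1/(1+i)
v = 0.970874
Sum computed term by term:
(Ia)_14 = 79.3102


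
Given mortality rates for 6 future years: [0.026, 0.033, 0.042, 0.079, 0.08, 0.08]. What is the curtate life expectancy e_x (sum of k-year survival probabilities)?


e_x = sum_{k=1}^{n} k_p_x
k_p_x values:
  1_p_x = 0.974
  2_p_x = 0.941858
  3_p_x = 0.9023
  4_p_x = 0.831018
  5_p_x = 0.764537
  6_p_x = 0.703374
e_x = 5.1171


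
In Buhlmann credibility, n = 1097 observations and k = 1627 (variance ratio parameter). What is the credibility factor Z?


Z = n / (n + k)
= 1097 / (1097 + 1627)
= 1097 / 2724
= 0.4027


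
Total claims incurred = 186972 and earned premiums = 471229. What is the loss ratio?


Loss ratio = claims / premiums
= 186972 / 471229
= 0.3968


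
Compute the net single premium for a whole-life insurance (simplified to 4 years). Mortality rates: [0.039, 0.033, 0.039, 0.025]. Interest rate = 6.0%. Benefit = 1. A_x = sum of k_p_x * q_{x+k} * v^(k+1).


v = 0.943396
Year 0: k_p_x=1.0, q=0.039, term=0.036792
Year 1: k_p_x=0.961, q=0.033, term=0.028224
Year 2: k_p_x=0.929287, q=0.039, term=0.03043
Year 3: k_p_x=0.893045, q=0.025, term=0.017684
A_x = 0.1131


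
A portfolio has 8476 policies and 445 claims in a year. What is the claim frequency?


frequency = claims / policies
= 445 / 8476
= 0.0525


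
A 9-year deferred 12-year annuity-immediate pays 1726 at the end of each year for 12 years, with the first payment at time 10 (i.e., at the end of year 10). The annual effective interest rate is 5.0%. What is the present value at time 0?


PV at time 9 of the 12-year annuity-immediate:
a_n = 1726 * (1-(1+0.05)^(-12))/0.05 = 15297.9723
Discount back 9 years to time 0:
PV = 15297.9723 * (1+0.05)^(-9)
= 15297.9723 * 0.644609
= 9861.2094


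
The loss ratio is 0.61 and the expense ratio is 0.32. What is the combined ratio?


Combined ratio = loss ratio + expense ratio
= 0.61 + 0.32
= 0.93


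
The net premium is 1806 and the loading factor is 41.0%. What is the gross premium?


Gross = net * (1 + loading)
= 1806 * (1 + 0.41)
= 1806 * 1.41
= 2546.46


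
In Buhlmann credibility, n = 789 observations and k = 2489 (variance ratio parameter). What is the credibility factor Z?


Z = n / (n + k)
= 789 / (789 + 2489)
= 789 / 3278
= 0.2407


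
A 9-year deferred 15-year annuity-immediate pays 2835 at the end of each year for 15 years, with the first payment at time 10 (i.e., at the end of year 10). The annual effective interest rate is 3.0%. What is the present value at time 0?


PV at time 9 of the 15-year annuity-immediate:
a_n = 2835 * (1-(1+0.03)^(-15))/0.03 = 33844.046
Discount back 9 years to time 0:
PV = 33844.046 * (1+0.03)^(-9)
= 33844.046 * 0.766417
= 25938.6431


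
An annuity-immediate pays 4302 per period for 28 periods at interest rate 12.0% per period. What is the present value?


PV = PMT * (1 - (1+i)^(-n)) / i
= 4302 * (1 - (1+0.12)^(-28)) / 0.12
= 4302 * (1 - 0.041869) / 0.12
= 4302 * 7.984423
= 34348.9868


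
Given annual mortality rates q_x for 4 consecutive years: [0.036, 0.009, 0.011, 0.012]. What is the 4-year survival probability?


p_k = 1 - q_k for each year
Survival = product of (1 - q_k)
= 0.964 * 0.991 * 0.989 * 0.988
= 0.9335


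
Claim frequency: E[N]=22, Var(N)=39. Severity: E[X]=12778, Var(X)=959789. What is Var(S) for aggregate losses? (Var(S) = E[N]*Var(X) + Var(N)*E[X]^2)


Var(S) = E[N]*Var(X) + Var(N)*E[X]^2
= 22*959789 + 39*12778^2
= 21115358 + 6367814076
= 6.3889e+09


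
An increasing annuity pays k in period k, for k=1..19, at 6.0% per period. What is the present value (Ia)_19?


(Ia)_n = sum_{k=1}^{n} k * v^k, v = 1/(1+i)
v = 0.943396
Sum computed term by term:
(Ia)_19 = 92.4643


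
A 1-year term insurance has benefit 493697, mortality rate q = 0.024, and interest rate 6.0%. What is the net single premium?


NSP = benefit * q * v
v = 1/(1+i) = 0.943396
NSP = 493697 * 0.024 * 0.943396
= 11178.0453


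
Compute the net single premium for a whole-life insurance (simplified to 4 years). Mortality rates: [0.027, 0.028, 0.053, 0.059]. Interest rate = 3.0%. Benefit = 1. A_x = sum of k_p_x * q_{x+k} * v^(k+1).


v = 0.970874
Year 0: k_p_x=1.0, q=0.027, term=0.026214
Year 1: k_p_x=0.973, q=0.028, term=0.02568
Year 2: k_p_x=0.945756, q=0.053, term=0.045872
Year 3: k_p_x=0.895631, q=0.059, term=0.04695
A_x = 0.1447


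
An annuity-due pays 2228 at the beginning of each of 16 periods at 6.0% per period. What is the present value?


PV_due = PMT * (1-(1+i)^(-n))/i * (1+i)
PV_immediate = 22515.9347
PV_due = 22515.9347 * 1.06
= 23866.8907


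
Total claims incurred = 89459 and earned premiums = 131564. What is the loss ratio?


Loss ratio = claims / premiums
= 89459 / 131564
= 0.68


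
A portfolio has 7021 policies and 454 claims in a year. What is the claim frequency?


frequency = claims / policies
= 454 / 7021
= 0.0647


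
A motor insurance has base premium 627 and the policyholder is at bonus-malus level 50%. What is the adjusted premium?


adjusted = base * BM_level / 100
= 627 * 50 / 100
= 627 * 0.5
= 313.5


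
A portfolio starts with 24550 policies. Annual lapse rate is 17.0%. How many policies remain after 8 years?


remaining = initial * (1 - lapse)^years
= 24550 * (1 - 0.17)^8
= 24550 * 0.225229
= 5529.3774


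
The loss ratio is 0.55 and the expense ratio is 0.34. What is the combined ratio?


Combined ratio = loss ratio + expense ratio
= 0.55 + 0.34
= 0.89


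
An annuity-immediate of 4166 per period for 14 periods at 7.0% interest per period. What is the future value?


FV = PMT * ((1+i)^n - 1) / i
= 4166 * ((1.07)^14 - 1) / 0.07
= 4166 * (2.578534 - 1) / 0.07
= 93945.3324


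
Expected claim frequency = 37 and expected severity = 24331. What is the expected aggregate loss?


E[S] = E[N] * E[X]
= 37 * 24331
= 900247


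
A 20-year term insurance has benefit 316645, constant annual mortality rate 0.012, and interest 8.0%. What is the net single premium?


NSP = benefit * sum_{k=0}^{n-1} k_p_x * q * v^(k+1)
With constant q=0.012, v=0.925926
Sum = 0.108453
NSP = 316645 * 0.108453
= 34341.1917


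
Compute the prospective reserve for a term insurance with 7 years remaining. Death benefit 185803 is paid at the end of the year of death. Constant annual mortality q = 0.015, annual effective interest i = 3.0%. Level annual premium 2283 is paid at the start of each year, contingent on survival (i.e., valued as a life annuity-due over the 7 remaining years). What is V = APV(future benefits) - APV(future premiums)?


v = 1/(1+i) = 0.970874
APV(future benefits) per unit = sum_{k=0}^{6} k_p_x * q * v^(k+1) = 0.089512
APV(future benefits) = 185803 * 0.089512 = 16631.5894
Life annuity-due factor ä_{x:7} = sum_{k=0}^{6} k_p_x * v^k = 6.146487
APV(future premiums) = 2283 * 6.146487 = 14032.4308
V = 16631.5894 - 14032.4308
= 2599.1586


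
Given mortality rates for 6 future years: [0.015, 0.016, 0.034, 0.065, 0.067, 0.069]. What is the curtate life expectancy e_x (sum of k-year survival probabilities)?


e_x = sum_{k=1}^{n} k_p_x
k_p_x values:
  1_p_x = 0.985
  2_p_x = 0.96924
  3_p_x = 0.936286
  4_p_x = 0.875427
  5_p_x = 0.816774
  6_p_x = 0.760416
e_x = 5.3431


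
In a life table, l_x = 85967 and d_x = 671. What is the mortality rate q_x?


q_x = d_x / l_x
= 671 / 85967
= 0.0078


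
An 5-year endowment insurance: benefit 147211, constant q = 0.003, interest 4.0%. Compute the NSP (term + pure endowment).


Term component = 1954.7709
Pure endowment = 5_p_x * v^5 * benefit = 0.98509 * 0.821927 * 147211 = 119192.6177
NSP = 121147.3886


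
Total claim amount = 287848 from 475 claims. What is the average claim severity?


severity = total / number
= 287848 / 475
= 605.9958


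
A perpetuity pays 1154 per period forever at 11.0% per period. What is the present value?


PV = PMT / i
= 1154 / 0.11
= 10490.9091


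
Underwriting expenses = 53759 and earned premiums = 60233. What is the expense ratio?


Expense ratio = expenses / premiums
= 53759 / 60233
= 0.8925


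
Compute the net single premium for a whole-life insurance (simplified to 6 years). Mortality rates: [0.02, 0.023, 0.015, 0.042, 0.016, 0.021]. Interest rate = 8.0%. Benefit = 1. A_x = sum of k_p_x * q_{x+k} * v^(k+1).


v = 0.925926
Year 0: k_p_x=1.0, q=0.02, term=0.018519
Year 1: k_p_x=0.98, q=0.023, term=0.019324
Year 2: k_p_x=0.95746, q=0.015, term=0.011401
Year 3: k_p_x=0.943098, q=0.042, term=0.029115
Year 4: k_p_x=0.903488, q=0.016, term=0.009838
Year 5: k_p_x=0.889032, q=0.021, term=0.011765
A_x = 0.1


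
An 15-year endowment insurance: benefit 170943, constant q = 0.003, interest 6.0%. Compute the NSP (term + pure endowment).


Term component = 4893.2241
Pure endowment = 15_p_x * v^15 * benefit = 0.955933 * 0.417265 * 170943 = 68185.294
NSP = 73078.5181


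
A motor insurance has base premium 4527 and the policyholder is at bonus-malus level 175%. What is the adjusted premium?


adjusted = base * BM_level / 100
= 4527 * 175 / 100
= 4527 * 1.75
= 7922.25


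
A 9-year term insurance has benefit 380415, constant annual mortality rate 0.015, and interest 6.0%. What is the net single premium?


NSP = benefit * sum_{k=0}^{n-1} k_p_x * q * v^(k+1)
With constant q=0.015, v=0.943396
Sum = 0.096676
NSP = 380415 * 0.096676
= 36776.813


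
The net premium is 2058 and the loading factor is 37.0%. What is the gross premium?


Gross = net * (1 + loading)
= 2058 * (1 + 0.37)
= 2058 * 1.37
= 2819.46


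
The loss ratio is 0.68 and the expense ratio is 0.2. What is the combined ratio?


Combined ratio = loss ratio + expense ratio
= 0.68 + 0.2
= 0.88


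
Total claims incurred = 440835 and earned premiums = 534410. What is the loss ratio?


Loss ratio = claims / premiums
= 440835 / 534410
= 0.8249


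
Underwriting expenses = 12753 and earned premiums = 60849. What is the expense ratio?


Expense ratio = expenses / premiums
= 12753 / 60849
= 0.2096


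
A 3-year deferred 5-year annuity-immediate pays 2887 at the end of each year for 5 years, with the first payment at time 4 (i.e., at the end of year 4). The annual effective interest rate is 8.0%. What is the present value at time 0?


PV at time 3 of the 5-year annuity-immediate:
a_n = 2887 * (1-(1+0.08)^(-5))/0.08 = 11526.9539
Discount back 3 years to time 0:
PV = 11526.9539 * (1+0.08)^(-3)
= 11526.9539 * 0.793832
= 9150.4676
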